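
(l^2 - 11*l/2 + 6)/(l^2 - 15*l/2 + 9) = (l - 4)/(l - 6)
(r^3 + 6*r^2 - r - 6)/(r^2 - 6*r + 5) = (r^2 + 7*r + 6)/(r - 5)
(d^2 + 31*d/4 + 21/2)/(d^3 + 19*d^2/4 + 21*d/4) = (d + 6)/(d*(d + 3))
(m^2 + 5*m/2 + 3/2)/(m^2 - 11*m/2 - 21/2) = (m + 1)/(m - 7)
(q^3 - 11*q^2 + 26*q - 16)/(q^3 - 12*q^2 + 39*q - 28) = (q^2 - 10*q + 16)/(q^2 - 11*q + 28)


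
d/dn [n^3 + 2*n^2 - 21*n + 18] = 3*n^2 + 4*n - 21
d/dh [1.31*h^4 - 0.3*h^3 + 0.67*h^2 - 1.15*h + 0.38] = 5.24*h^3 - 0.9*h^2 + 1.34*h - 1.15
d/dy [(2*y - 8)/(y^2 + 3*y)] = 2*(-y^2 + 8*y + 12)/(y^2*(y^2 + 6*y + 9))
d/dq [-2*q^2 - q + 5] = -4*q - 1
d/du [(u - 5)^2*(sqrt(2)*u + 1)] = (u - 5)*(2*sqrt(2)*u + sqrt(2)*(u - 5) + 2)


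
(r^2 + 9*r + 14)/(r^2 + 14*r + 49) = (r + 2)/(r + 7)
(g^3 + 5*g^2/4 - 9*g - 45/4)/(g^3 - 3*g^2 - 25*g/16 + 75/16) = 4*(g + 3)/(4*g - 5)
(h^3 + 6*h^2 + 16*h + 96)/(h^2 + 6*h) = h + 16/h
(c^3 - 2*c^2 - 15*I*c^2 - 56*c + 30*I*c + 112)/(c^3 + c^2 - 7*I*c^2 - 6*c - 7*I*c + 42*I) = (c - 8*I)/(c + 3)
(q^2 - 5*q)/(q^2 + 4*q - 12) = q*(q - 5)/(q^2 + 4*q - 12)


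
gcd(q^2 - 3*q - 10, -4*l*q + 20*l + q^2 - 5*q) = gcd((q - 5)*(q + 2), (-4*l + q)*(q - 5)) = q - 5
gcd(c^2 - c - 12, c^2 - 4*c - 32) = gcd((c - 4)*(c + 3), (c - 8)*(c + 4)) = 1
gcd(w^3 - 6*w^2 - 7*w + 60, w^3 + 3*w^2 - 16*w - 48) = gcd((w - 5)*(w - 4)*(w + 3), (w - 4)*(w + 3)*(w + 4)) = w^2 - w - 12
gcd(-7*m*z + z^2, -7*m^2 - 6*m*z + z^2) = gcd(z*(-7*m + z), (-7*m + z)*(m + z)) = -7*m + z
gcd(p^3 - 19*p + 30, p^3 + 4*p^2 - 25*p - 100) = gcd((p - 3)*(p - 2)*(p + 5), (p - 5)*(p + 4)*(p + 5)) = p + 5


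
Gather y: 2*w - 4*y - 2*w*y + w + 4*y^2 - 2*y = 3*w + 4*y^2 + y*(-2*w - 6)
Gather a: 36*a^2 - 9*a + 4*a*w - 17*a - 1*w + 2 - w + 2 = 36*a^2 + a*(4*w - 26) - 2*w + 4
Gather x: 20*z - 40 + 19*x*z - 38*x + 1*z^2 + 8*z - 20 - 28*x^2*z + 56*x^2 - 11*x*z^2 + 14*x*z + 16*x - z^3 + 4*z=x^2*(56 - 28*z) + x*(-11*z^2 + 33*z - 22) - z^3 + z^2 + 32*z - 60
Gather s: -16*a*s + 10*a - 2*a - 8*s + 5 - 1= 8*a + s*(-16*a - 8) + 4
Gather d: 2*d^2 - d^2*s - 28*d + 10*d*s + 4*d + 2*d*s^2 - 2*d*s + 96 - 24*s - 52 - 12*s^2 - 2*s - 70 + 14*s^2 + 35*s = d^2*(2 - s) + d*(2*s^2 + 8*s - 24) + 2*s^2 + 9*s - 26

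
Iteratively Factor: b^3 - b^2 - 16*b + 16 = (b + 4)*(b^2 - 5*b + 4) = (b - 4)*(b + 4)*(b - 1)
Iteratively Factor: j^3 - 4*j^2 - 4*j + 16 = (j - 2)*(j^2 - 2*j - 8) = (j - 4)*(j - 2)*(j + 2)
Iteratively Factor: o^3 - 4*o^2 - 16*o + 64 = (o - 4)*(o^2 - 16) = (o - 4)^2*(o + 4)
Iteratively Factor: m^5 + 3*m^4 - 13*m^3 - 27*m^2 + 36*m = (m + 3)*(m^4 - 13*m^2 + 12*m) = (m + 3)*(m + 4)*(m^3 - 4*m^2 + 3*m) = (m - 1)*(m + 3)*(m + 4)*(m^2 - 3*m) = (m - 3)*(m - 1)*(m + 3)*(m + 4)*(m)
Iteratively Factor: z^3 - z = (z - 1)*(z^2 + z) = z*(z - 1)*(z + 1)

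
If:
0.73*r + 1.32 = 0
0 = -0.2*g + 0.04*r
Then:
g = -0.36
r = -1.81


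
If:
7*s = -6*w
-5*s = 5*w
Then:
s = 0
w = 0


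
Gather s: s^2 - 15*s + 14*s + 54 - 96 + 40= s^2 - s - 2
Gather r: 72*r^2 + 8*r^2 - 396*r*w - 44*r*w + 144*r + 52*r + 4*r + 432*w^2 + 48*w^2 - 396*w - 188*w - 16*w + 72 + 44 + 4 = 80*r^2 + r*(200 - 440*w) + 480*w^2 - 600*w + 120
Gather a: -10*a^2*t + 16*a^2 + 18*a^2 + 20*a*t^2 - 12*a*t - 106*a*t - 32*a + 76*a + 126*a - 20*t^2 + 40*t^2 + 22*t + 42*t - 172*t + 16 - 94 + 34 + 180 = a^2*(34 - 10*t) + a*(20*t^2 - 118*t + 170) + 20*t^2 - 108*t + 136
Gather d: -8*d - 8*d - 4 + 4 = -16*d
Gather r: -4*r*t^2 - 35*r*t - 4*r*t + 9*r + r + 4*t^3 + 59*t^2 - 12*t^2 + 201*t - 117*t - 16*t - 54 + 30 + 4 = r*(-4*t^2 - 39*t + 10) + 4*t^3 + 47*t^2 + 68*t - 20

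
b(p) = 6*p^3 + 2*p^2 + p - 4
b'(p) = 18*p^2 + 4*p + 1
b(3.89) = 383.34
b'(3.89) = 288.94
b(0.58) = -1.58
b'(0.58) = 9.38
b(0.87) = 2.33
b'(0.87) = 18.10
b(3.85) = 371.89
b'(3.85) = 283.20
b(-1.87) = -38.11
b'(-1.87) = 56.46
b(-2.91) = -137.83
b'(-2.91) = 141.79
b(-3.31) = -202.99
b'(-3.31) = 184.97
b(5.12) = 858.86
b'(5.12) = 493.34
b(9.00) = 4541.00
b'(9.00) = 1495.00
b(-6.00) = -1234.00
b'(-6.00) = 625.00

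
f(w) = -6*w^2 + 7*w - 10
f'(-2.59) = 38.08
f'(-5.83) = 76.96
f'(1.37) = -9.44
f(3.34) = -53.55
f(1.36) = -11.58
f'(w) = 7 - 12*w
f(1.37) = -11.67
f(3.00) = -43.00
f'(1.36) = -9.32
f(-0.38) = -13.53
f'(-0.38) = 11.56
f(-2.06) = -49.88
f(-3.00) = -85.00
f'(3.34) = -33.08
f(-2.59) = -68.38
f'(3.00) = -29.00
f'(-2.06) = 31.72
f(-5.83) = -254.74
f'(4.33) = -44.96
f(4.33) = -92.18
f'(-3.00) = 43.00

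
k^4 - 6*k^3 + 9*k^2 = k^2*(k - 3)^2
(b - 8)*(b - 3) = b^2 - 11*b + 24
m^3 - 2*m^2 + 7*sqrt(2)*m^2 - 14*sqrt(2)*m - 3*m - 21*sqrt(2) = (m - 3)*(m + 1)*(m + 7*sqrt(2))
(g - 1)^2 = g^2 - 2*g + 1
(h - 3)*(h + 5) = h^2 + 2*h - 15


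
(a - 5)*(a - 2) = a^2 - 7*a + 10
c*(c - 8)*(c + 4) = c^3 - 4*c^2 - 32*c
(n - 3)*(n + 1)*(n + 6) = n^3 + 4*n^2 - 15*n - 18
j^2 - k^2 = (j - k)*(j + k)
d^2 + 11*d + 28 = (d + 4)*(d + 7)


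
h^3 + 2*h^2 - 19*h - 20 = (h - 4)*(h + 1)*(h + 5)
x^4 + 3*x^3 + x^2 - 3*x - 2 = (x - 1)*(x + 1)^2*(x + 2)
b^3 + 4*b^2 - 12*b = b*(b - 2)*(b + 6)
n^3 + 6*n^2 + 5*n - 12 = (n - 1)*(n + 3)*(n + 4)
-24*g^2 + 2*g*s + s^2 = (-4*g + s)*(6*g + s)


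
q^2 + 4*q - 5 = (q - 1)*(q + 5)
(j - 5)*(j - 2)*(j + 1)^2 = j^4 - 5*j^3 - 3*j^2 + 13*j + 10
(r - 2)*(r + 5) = r^2 + 3*r - 10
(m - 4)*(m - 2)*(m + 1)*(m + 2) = m^4 - 3*m^3 - 8*m^2 + 12*m + 16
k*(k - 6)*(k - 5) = k^3 - 11*k^2 + 30*k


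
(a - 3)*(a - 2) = a^2 - 5*a + 6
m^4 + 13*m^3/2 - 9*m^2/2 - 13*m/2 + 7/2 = (m - 1)*(m - 1/2)*(m + 1)*(m + 7)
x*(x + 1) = x^2 + x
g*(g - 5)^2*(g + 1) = g^4 - 9*g^3 + 15*g^2 + 25*g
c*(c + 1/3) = c^2 + c/3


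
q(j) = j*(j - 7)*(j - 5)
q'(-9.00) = 494.00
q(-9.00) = -2016.00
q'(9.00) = 62.00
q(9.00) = 72.00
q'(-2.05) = 96.81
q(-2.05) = -130.80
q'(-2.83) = 126.95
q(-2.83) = -217.82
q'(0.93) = 15.27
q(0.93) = 22.98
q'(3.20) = -11.08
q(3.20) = 21.89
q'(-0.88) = 58.44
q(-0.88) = -40.77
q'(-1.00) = 62.00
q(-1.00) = -48.00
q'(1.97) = -0.64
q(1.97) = 30.02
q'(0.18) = 30.78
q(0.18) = 5.92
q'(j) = j*(j - 7) + j*(j - 5) + (j - 7)*(j - 5)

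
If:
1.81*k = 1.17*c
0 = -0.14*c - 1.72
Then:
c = -12.29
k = -7.94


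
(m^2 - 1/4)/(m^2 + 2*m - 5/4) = (2*m + 1)/(2*m + 5)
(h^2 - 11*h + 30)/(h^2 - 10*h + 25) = (h - 6)/(h - 5)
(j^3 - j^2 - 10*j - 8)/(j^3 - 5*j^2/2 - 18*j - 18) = 2*(j^2 - 3*j - 4)/(2*j^2 - 9*j - 18)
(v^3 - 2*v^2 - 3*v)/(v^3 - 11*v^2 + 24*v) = (v + 1)/(v - 8)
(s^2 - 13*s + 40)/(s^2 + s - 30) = (s - 8)/(s + 6)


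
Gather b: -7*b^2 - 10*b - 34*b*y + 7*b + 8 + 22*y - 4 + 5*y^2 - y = -7*b^2 + b*(-34*y - 3) + 5*y^2 + 21*y + 4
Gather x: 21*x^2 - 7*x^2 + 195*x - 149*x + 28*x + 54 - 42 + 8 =14*x^2 + 74*x + 20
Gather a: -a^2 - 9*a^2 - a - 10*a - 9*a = -10*a^2 - 20*a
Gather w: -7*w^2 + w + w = -7*w^2 + 2*w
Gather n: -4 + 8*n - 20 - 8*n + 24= 0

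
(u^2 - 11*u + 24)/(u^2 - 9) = (u - 8)/(u + 3)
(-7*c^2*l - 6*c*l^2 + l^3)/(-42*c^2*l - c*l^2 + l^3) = (c + l)/(6*c + l)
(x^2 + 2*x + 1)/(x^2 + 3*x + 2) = (x + 1)/(x + 2)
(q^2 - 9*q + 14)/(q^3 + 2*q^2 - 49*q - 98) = (q - 2)/(q^2 + 9*q + 14)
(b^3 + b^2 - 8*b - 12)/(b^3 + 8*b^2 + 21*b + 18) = (b^2 - b - 6)/(b^2 + 6*b + 9)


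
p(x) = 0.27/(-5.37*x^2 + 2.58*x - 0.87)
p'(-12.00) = -0.00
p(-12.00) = -0.00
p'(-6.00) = -0.00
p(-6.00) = -0.00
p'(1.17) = 0.10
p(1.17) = -0.05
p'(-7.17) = -0.00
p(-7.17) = -0.00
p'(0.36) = 0.86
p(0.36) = -0.42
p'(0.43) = 0.97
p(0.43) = -0.36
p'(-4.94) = -0.00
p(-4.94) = -0.00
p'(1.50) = 0.04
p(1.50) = -0.03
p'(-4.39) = -0.00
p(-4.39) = -0.00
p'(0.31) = 0.59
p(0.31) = -0.46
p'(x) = 0.27*(10.74*x - 2.58)/(-5.37*x^2 + 2.58*x - 0.87)^2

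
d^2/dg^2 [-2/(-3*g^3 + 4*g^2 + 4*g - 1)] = 4*((4 - 9*g)*(3*g^3 - 4*g^2 - 4*g + 1) + (-9*g^2 + 8*g + 4)^2)/(3*g^3 - 4*g^2 - 4*g + 1)^3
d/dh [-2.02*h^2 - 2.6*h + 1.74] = -4.04*h - 2.6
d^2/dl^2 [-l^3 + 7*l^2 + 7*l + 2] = 14 - 6*l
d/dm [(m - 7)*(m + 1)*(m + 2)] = 3*m^2 - 8*m - 19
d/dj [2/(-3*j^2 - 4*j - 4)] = 4*(3*j + 2)/(3*j^2 + 4*j + 4)^2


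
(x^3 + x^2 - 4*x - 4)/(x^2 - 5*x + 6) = (x^2 + 3*x + 2)/(x - 3)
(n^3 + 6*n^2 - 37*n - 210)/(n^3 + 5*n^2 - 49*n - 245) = (n - 6)/(n - 7)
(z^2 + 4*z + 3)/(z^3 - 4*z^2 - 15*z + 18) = (z + 1)/(z^2 - 7*z + 6)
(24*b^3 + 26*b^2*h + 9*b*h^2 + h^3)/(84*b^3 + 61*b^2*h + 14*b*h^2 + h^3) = (2*b + h)/(7*b + h)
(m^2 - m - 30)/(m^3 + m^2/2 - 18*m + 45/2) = 2*(m - 6)/(2*m^2 - 9*m + 9)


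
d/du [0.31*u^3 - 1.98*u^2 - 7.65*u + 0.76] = 0.93*u^2 - 3.96*u - 7.65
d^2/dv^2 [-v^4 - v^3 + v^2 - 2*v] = -12*v^2 - 6*v + 2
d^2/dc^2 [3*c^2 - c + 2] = 6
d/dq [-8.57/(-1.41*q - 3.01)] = -12.0837/(1.41*q + 3.01)^2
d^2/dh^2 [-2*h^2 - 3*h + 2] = -4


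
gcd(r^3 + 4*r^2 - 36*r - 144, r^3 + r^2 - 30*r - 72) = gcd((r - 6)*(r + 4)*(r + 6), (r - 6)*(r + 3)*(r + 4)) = r^2 - 2*r - 24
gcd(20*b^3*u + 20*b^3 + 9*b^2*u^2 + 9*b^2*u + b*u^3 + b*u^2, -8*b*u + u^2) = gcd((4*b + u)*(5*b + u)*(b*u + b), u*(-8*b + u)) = 1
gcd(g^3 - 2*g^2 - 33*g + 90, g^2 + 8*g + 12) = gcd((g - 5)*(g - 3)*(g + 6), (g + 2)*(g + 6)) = g + 6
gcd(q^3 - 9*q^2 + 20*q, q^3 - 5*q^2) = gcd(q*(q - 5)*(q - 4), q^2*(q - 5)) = q^2 - 5*q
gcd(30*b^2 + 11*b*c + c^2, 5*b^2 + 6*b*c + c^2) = 5*b + c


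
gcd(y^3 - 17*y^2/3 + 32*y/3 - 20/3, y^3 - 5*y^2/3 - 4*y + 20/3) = y^2 - 11*y/3 + 10/3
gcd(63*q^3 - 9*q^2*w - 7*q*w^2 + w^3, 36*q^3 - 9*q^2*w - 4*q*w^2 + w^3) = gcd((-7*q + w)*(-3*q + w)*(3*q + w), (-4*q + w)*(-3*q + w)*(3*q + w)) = 9*q^2 - w^2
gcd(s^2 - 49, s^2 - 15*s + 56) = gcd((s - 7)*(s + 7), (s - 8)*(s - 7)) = s - 7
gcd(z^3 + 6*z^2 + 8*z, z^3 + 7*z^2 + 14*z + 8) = z^2 + 6*z + 8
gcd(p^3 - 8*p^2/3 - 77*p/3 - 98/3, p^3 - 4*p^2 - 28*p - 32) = p + 2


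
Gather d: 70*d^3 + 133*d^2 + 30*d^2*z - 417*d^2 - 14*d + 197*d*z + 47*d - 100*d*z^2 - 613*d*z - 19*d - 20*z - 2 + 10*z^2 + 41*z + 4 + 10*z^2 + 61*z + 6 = 70*d^3 + d^2*(30*z - 284) + d*(-100*z^2 - 416*z + 14) + 20*z^2 + 82*z + 8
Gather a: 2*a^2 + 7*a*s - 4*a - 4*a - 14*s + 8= 2*a^2 + a*(7*s - 8) - 14*s + 8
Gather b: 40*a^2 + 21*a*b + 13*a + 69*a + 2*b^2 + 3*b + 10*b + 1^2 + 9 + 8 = 40*a^2 + 82*a + 2*b^2 + b*(21*a + 13) + 18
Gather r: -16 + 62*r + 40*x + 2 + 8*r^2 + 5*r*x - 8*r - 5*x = 8*r^2 + r*(5*x + 54) + 35*x - 14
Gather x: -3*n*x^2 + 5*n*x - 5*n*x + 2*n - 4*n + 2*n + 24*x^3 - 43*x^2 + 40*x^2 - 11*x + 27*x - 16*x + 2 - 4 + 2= 24*x^3 + x^2*(-3*n - 3)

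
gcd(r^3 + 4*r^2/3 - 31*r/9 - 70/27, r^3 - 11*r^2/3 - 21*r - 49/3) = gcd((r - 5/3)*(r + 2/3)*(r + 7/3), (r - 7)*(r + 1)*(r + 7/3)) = r + 7/3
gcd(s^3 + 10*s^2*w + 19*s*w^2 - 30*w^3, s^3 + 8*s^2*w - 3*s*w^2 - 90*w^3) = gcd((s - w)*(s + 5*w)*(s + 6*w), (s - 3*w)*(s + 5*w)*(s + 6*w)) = s^2 + 11*s*w + 30*w^2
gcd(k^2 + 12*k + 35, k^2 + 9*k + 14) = k + 7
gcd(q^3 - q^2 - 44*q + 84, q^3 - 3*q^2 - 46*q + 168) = q^2 + q - 42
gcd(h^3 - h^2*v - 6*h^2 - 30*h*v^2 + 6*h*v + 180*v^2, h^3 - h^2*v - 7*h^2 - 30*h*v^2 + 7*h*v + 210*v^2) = -h^2 + h*v + 30*v^2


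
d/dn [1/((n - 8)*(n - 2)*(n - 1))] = (-(n - 8)*(n - 2) - (n - 8)*(n - 1) - (n - 2)*(n - 1))/((n - 8)^2*(n - 2)^2*(n - 1)^2)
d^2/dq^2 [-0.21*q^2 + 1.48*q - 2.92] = -0.420000000000000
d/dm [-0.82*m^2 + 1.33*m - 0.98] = 1.33 - 1.64*m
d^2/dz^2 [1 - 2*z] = 0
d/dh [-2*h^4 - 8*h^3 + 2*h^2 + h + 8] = -8*h^3 - 24*h^2 + 4*h + 1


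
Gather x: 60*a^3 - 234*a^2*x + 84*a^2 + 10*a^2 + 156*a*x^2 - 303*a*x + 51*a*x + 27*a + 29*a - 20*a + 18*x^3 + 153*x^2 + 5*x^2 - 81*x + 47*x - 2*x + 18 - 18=60*a^3 + 94*a^2 + 36*a + 18*x^3 + x^2*(156*a + 158) + x*(-234*a^2 - 252*a - 36)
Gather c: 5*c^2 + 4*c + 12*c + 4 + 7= 5*c^2 + 16*c + 11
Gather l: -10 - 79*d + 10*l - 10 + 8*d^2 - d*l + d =8*d^2 - 78*d + l*(10 - d) - 20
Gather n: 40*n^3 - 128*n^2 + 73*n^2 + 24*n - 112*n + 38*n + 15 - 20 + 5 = 40*n^3 - 55*n^2 - 50*n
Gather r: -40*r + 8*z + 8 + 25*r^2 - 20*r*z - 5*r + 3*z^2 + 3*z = 25*r^2 + r*(-20*z - 45) + 3*z^2 + 11*z + 8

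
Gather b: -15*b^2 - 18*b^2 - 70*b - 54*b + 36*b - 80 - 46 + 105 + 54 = -33*b^2 - 88*b + 33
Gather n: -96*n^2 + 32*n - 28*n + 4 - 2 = -96*n^2 + 4*n + 2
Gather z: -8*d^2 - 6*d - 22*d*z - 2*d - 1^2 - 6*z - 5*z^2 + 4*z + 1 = -8*d^2 - 8*d - 5*z^2 + z*(-22*d - 2)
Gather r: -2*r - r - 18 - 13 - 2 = -3*r - 33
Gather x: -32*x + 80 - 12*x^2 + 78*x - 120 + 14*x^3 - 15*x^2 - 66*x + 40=14*x^3 - 27*x^2 - 20*x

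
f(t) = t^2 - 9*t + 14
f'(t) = 2*t - 9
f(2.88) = -3.63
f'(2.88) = -3.24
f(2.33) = -1.54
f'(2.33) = -4.34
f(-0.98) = 23.78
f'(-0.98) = -10.96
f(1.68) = 1.70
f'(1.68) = -5.64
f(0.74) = 7.89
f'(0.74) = -7.52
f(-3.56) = 58.71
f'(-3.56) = -16.12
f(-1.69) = 32.07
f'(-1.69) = -12.38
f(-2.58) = 43.88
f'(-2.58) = -14.16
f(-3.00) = 50.00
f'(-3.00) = -15.00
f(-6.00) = 104.00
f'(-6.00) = -21.00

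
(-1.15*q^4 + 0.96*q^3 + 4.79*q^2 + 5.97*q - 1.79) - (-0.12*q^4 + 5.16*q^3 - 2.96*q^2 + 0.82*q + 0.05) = -1.03*q^4 - 4.2*q^3 + 7.75*q^2 + 5.15*q - 1.84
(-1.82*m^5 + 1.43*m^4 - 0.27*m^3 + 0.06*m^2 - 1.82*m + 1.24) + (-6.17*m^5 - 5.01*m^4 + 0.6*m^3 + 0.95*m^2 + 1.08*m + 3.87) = -7.99*m^5 - 3.58*m^4 + 0.33*m^3 + 1.01*m^2 - 0.74*m + 5.11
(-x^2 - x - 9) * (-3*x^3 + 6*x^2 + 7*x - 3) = 3*x^5 - 3*x^4 + 14*x^3 - 58*x^2 - 60*x + 27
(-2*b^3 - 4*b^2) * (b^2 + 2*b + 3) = -2*b^5 - 8*b^4 - 14*b^3 - 12*b^2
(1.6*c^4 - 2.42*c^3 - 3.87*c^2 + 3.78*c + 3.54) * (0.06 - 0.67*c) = -1.072*c^5 + 1.7174*c^4 + 2.4477*c^3 - 2.7648*c^2 - 2.145*c + 0.2124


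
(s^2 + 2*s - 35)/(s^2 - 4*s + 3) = (s^2 + 2*s - 35)/(s^2 - 4*s + 3)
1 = 1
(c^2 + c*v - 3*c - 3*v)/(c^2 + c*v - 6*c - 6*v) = (c - 3)/(c - 6)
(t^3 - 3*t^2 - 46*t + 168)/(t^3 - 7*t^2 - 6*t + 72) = (t + 7)/(t + 3)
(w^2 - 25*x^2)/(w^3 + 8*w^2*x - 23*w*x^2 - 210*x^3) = (w + 5*x)/(w^2 + 13*w*x + 42*x^2)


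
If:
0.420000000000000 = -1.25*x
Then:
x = -0.34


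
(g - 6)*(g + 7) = g^2 + g - 42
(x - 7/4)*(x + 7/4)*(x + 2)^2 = x^4 + 4*x^3 + 15*x^2/16 - 49*x/4 - 49/4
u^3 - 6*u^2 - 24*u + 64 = (u - 8)*(u - 2)*(u + 4)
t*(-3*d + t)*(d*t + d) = -3*d^2*t^2 - 3*d^2*t + d*t^3 + d*t^2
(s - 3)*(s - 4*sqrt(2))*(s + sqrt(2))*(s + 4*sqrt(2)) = s^4 - 3*s^3 + sqrt(2)*s^3 - 32*s^2 - 3*sqrt(2)*s^2 - 32*sqrt(2)*s + 96*s + 96*sqrt(2)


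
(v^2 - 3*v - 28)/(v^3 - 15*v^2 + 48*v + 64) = (v^2 - 3*v - 28)/(v^3 - 15*v^2 + 48*v + 64)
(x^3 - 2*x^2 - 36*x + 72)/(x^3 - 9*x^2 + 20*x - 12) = (x + 6)/(x - 1)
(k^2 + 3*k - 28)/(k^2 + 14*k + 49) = (k - 4)/(k + 7)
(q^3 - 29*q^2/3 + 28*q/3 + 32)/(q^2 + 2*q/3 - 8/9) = 3*(q^2 - 11*q + 24)/(3*q - 2)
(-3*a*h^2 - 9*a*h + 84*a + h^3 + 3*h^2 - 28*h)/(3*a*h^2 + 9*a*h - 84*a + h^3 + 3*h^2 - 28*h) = (-3*a + h)/(3*a + h)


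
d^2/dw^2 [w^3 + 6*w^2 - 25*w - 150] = 6*w + 12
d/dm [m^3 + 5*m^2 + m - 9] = 3*m^2 + 10*m + 1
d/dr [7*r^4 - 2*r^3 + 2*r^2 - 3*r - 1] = 28*r^3 - 6*r^2 + 4*r - 3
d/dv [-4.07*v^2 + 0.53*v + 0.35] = 0.53 - 8.14*v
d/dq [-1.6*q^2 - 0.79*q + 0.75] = -3.2*q - 0.79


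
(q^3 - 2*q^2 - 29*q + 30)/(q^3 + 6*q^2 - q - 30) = (q^2 - 7*q + 6)/(q^2 + q - 6)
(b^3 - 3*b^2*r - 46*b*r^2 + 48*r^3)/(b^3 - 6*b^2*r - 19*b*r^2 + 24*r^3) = (b + 6*r)/(b + 3*r)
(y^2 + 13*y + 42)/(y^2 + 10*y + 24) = (y + 7)/(y + 4)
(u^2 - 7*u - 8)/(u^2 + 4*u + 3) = (u - 8)/(u + 3)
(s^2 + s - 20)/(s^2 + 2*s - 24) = (s + 5)/(s + 6)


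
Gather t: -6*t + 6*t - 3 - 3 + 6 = 0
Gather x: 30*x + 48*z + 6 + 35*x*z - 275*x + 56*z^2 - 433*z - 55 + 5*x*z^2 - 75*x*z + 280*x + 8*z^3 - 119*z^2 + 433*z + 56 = x*(5*z^2 - 40*z + 35) + 8*z^3 - 63*z^2 + 48*z + 7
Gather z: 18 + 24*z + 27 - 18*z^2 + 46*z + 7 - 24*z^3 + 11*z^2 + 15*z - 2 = -24*z^3 - 7*z^2 + 85*z + 50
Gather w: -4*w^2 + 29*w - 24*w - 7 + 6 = -4*w^2 + 5*w - 1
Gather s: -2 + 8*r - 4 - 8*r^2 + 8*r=-8*r^2 + 16*r - 6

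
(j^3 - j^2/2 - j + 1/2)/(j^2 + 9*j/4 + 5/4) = 2*(2*j^2 - 3*j + 1)/(4*j + 5)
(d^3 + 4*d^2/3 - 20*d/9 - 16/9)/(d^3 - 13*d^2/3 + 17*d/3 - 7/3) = (9*d^3 + 12*d^2 - 20*d - 16)/(3*(3*d^3 - 13*d^2 + 17*d - 7))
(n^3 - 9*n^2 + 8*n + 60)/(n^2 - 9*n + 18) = (n^2 - 3*n - 10)/(n - 3)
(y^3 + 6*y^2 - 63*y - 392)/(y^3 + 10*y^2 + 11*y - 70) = (y^2 - y - 56)/(y^2 + 3*y - 10)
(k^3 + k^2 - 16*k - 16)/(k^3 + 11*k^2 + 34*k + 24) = (k - 4)/(k + 6)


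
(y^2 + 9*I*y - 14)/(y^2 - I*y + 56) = (y + 2*I)/(y - 8*I)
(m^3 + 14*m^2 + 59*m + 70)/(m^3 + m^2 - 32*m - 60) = (m + 7)/(m - 6)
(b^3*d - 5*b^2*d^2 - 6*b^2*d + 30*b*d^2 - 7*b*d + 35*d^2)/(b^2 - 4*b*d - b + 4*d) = d*(b^3 - 5*b^2*d - 6*b^2 + 30*b*d - 7*b + 35*d)/(b^2 - 4*b*d - b + 4*d)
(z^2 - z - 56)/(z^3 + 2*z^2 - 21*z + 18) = (z^2 - z - 56)/(z^3 + 2*z^2 - 21*z + 18)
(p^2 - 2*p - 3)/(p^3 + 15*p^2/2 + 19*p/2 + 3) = 2*(p - 3)/(2*p^2 + 13*p + 6)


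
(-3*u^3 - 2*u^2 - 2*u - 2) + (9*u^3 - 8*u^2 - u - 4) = 6*u^3 - 10*u^2 - 3*u - 6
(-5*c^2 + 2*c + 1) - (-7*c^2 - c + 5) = 2*c^2 + 3*c - 4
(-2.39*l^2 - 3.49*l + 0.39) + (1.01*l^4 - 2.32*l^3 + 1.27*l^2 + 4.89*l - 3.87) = 1.01*l^4 - 2.32*l^3 - 1.12*l^2 + 1.4*l - 3.48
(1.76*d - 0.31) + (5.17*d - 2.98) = 6.93*d - 3.29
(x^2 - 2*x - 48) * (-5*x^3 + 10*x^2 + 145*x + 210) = -5*x^5 + 20*x^4 + 365*x^3 - 560*x^2 - 7380*x - 10080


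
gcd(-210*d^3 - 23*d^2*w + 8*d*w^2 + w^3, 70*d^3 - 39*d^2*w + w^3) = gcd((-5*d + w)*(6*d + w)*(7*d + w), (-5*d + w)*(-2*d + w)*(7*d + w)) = -35*d^2 + 2*d*w + w^2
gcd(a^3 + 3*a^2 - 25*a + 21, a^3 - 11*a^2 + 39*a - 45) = a - 3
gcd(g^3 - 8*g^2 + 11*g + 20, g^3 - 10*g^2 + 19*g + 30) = g^2 - 4*g - 5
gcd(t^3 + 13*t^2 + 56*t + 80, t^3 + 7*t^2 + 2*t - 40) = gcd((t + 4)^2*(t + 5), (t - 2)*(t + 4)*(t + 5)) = t^2 + 9*t + 20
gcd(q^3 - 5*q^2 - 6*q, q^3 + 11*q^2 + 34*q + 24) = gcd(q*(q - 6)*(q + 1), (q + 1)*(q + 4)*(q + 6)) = q + 1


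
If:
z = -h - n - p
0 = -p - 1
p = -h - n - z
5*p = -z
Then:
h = -n - 4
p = -1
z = 5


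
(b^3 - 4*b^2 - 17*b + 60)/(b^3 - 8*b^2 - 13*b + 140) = (b - 3)/(b - 7)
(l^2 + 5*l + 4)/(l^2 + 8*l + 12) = (l^2 + 5*l + 4)/(l^2 + 8*l + 12)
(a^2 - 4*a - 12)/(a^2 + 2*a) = (a - 6)/a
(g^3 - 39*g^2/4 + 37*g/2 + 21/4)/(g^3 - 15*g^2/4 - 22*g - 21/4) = (g - 3)/(g + 3)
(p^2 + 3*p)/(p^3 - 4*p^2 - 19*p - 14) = p*(p + 3)/(p^3 - 4*p^2 - 19*p - 14)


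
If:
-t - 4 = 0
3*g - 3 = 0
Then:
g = 1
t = -4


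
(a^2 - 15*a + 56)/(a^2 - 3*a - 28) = (a - 8)/(a + 4)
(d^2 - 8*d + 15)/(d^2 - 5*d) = (d - 3)/d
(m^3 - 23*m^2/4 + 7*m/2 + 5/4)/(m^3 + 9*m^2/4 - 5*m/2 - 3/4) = (m - 5)/(m + 3)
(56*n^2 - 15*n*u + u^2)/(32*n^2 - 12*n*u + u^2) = (-7*n + u)/(-4*n + u)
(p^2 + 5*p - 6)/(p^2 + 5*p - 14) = (p^2 + 5*p - 6)/(p^2 + 5*p - 14)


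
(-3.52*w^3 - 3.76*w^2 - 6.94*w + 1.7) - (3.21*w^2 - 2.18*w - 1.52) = -3.52*w^3 - 6.97*w^2 - 4.76*w + 3.22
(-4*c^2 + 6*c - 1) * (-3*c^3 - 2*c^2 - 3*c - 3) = 12*c^5 - 10*c^4 + 3*c^3 - 4*c^2 - 15*c + 3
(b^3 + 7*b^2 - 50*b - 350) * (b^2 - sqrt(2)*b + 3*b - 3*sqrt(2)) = b^5 - sqrt(2)*b^4 + 10*b^4 - 29*b^3 - 10*sqrt(2)*b^3 - 500*b^2 + 29*sqrt(2)*b^2 - 1050*b + 500*sqrt(2)*b + 1050*sqrt(2)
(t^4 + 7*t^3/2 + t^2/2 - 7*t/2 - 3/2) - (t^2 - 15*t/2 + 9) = t^4 + 7*t^3/2 - t^2/2 + 4*t - 21/2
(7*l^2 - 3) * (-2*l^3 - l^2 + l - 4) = -14*l^5 - 7*l^4 + 13*l^3 - 25*l^2 - 3*l + 12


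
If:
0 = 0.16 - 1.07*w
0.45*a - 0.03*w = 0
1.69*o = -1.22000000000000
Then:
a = 0.01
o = -0.72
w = 0.15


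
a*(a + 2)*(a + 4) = a^3 + 6*a^2 + 8*a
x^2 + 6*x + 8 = (x + 2)*(x + 4)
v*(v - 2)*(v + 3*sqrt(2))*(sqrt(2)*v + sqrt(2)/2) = sqrt(2)*v^4 - 3*sqrt(2)*v^3/2 + 6*v^3 - 9*v^2 - sqrt(2)*v^2 - 6*v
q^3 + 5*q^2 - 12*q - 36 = (q - 3)*(q + 2)*(q + 6)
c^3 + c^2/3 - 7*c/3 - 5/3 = (c - 5/3)*(c + 1)^2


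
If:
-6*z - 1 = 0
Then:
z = -1/6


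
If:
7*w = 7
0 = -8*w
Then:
No Solution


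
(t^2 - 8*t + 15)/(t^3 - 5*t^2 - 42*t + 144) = (t - 5)/(t^2 - 2*t - 48)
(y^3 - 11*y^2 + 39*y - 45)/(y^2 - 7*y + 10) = (y^2 - 6*y + 9)/(y - 2)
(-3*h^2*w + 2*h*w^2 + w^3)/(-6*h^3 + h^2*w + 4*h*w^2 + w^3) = w/(2*h + w)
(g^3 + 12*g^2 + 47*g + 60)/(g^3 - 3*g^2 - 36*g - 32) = (g^2 + 8*g + 15)/(g^2 - 7*g - 8)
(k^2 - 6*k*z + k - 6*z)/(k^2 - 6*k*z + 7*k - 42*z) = (k + 1)/(k + 7)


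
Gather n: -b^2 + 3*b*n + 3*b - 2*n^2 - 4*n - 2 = -b^2 + 3*b - 2*n^2 + n*(3*b - 4) - 2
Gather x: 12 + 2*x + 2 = 2*x + 14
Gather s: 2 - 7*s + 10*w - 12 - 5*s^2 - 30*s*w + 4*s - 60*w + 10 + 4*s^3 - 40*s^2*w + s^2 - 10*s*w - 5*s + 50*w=4*s^3 + s^2*(-40*w - 4) + s*(-40*w - 8)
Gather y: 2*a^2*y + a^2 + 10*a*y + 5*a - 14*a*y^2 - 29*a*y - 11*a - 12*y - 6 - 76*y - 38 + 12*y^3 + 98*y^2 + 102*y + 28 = a^2 - 6*a + 12*y^3 + y^2*(98 - 14*a) + y*(2*a^2 - 19*a + 14) - 16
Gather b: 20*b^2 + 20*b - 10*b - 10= 20*b^2 + 10*b - 10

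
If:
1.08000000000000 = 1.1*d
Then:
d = 0.98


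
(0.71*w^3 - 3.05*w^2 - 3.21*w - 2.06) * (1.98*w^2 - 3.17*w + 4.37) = 1.4058*w^5 - 8.2897*w^4 + 6.4154*w^3 - 7.2316*w^2 - 7.4975*w - 9.0022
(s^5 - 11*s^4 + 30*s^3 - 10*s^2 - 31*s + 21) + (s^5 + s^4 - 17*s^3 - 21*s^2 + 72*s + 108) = 2*s^5 - 10*s^4 + 13*s^3 - 31*s^2 + 41*s + 129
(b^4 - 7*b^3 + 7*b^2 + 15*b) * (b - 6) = b^5 - 13*b^4 + 49*b^3 - 27*b^2 - 90*b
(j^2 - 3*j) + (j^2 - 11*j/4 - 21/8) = 2*j^2 - 23*j/4 - 21/8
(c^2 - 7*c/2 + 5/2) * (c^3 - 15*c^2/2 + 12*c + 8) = c^5 - 11*c^4 + 163*c^3/4 - 211*c^2/4 + 2*c + 20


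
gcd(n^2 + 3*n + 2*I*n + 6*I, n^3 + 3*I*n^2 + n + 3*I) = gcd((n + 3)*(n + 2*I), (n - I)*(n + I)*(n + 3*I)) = 1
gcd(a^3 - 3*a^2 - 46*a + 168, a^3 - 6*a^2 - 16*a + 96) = a^2 - 10*a + 24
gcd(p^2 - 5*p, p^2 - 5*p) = p^2 - 5*p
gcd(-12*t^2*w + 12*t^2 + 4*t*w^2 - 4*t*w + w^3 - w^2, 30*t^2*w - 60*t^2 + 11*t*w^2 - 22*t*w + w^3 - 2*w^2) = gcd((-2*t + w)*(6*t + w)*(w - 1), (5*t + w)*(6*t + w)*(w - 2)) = 6*t + w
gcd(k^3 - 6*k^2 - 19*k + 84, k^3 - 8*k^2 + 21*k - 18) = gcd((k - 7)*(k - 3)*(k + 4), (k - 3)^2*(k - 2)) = k - 3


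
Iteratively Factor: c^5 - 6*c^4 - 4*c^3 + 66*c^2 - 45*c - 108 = (c - 3)*(c^4 - 3*c^3 - 13*c^2 + 27*c + 36) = (c - 3)*(c + 1)*(c^3 - 4*c^2 - 9*c + 36) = (c - 4)*(c - 3)*(c + 1)*(c^2 - 9) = (c - 4)*(c - 3)*(c + 1)*(c + 3)*(c - 3)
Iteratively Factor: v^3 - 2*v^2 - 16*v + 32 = (v + 4)*(v^2 - 6*v + 8) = (v - 4)*(v + 4)*(v - 2)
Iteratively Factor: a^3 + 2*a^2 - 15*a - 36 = (a + 3)*(a^2 - a - 12) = (a + 3)^2*(a - 4)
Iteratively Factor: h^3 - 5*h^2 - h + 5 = (h - 5)*(h^2 - 1) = (h - 5)*(h + 1)*(h - 1)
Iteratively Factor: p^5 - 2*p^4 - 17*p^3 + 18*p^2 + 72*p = (p - 3)*(p^4 + p^3 - 14*p^2 - 24*p) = (p - 3)*(p + 2)*(p^3 - p^2 - 12*p) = p*(p - 3)*(p + 2)*(p^2 - p - 12) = p*(p - 4)*(p - 3)*(p + 2)*(p + 3)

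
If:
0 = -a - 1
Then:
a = -1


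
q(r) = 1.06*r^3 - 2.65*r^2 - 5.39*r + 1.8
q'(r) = 3.18*r^2 - 5.3*r - 5.39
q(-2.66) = -22.56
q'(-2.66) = 31.21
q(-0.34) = 3.28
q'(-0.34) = -3.22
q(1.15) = -6.29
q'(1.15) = -7.28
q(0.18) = 0.75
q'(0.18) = -6.24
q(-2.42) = -15.70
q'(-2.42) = 26.06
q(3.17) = -8.15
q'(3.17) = 9.76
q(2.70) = -11.21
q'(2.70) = 3.48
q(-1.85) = -4.01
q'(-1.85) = 15.30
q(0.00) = 1.80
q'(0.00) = -5.39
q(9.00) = 511.38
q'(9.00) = 204.49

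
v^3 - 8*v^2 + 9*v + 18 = (v - 6)*(v - 3)*(v + 1)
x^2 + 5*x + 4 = (x + 1)*(x + 4)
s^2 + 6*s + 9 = (s + 3)^2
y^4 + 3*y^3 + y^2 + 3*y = y*(y + 3)*(y - I)*(y + I)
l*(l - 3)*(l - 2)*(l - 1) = l^4 - 6*l^3 + 11*l^2 - 6*l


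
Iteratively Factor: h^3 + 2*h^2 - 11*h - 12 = (h + 4)*(h^2 - 2*h - 3) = (h - 3)*(h + 4)*(h + 1)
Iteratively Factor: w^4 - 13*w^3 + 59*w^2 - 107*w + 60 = (w - 3)*(w^3 - 10*w^2 + 29*w - 20) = (w - 3)*(w - 1)*(w^2 - 9*w + 20) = (w - 5)*(w - 3)*(w - 1)*(w - 4)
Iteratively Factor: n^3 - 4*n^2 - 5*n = (n + 1)*(n^2 - 5*n) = (n - 5)*(n + 1)*(n)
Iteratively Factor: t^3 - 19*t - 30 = (t + 2)*(t^2 - 2*t - 15) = (t - 5)*(t + 2)*(t + 3)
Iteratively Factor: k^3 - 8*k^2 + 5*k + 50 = (k - 5)*(k^2 - 3*k - 10) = (k - 5)^2*(k + 2)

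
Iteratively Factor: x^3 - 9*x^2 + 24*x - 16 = (x - 4)*(x^2 - 5*x + 4) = (x - 4)*(x - 1)*(x - 4)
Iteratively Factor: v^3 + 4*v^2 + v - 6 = (v + 3)*(v^2 + v - 2) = (v + 2)*(v + 3)*(v - 1)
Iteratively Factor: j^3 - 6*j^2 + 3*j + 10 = (j + 1)*(j^2 - 7*j + 10) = (j - 5)*(j + 1)*(j - 2)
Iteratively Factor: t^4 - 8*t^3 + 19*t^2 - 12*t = (t - 1)*(t^3 - 7*t^2 + 12*t) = (t - 3)*(t - 1)*(t^2 - 4*t) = t*(t - 3)*(t - 1)*(t - 4)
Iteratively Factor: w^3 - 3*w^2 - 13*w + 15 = (w - 1)*(w^2 - 2*w - 15) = (w - 5)*(w - 1)*(w + 3)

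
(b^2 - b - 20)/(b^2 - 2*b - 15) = (b + 4)/(b + 3)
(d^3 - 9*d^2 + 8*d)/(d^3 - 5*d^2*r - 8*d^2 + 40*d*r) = (1 - d)/(-d + 5*r)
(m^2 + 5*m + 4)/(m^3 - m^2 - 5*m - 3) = (m + 4)/(m^2 - 2*m - 3)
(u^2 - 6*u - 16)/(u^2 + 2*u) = (u - 8)/u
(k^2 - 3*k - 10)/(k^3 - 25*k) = (k + 2)/(k*(k + 5))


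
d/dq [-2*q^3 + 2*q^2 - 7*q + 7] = -6*q^2 + 4*q - 7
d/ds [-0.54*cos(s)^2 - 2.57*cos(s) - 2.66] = (1.08*cos(s) + 2.57)*sin(s)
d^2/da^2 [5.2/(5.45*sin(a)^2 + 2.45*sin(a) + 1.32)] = (-617.812*sin(a)^4 - 208.299*sin(a)^3 + 1045.1402*sin(a)^2 + 433.4148*sin(a) - 12.3916)/(5.45*sin(a)^2 + 2.45*sin(a) + 1.32)^3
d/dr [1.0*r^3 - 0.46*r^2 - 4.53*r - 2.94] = 3.0*r^2 - 0.92*r - 4.53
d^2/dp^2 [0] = 0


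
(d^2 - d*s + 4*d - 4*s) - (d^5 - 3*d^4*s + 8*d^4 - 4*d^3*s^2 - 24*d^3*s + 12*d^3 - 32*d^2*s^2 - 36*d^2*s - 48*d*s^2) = -d^5 + 3*d^4*s - 8*d^4 + 4*d^3*s^2 + 24*d^3*s - 12*d^3 + 32*d^2*s^2 + 36*d^2*s + d^2 + 48*d*s^2 - d*s + 4*d - 4*s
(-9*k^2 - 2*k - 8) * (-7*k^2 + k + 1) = 63*k^4 + 5*k^3 + 45*k^2 - 10*k - 8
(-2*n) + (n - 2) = -n - 2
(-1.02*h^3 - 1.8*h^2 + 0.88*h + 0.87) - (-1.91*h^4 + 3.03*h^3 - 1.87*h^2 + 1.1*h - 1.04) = 1.91*h^4 - 4.05*h^3 + 0.0700000000000001*h^2 - 0.22*h + 1.91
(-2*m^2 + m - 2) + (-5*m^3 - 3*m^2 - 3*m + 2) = -5*m^3 - 5*m^2 - 2*m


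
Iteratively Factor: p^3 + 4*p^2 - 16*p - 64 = (p - 4)*(p^2 + 8*p + 16) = (p - 4)*(p + 4)*(p + 4)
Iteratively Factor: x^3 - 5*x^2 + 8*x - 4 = (x - 1)*(x^2 - 4*x + 4) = (x - 2)*(x - 1)*(x - 2)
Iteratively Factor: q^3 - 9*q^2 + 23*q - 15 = (q - 5)*(q^2 - 4*q + 3) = (q - 5)*(q - 1)*(q - 3)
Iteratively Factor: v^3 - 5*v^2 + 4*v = (v)*(v^2 - 5*v + 4) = v*(v - 4)*(v - 1)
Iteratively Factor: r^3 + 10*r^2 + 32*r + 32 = (r + 2)*(r^2 + 8*r + 16) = (r + 2)*(r + 4)*(r + 4)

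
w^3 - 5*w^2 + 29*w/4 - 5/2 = (w - 5/2)*(w - 2)*(w - 1/2)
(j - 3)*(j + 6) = j^2 + 3*j - 18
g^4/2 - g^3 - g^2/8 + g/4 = g*(g/2 + 1/4)*(g - 2)*(g - 1/2)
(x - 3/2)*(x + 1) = x^2 - x/2 - 3/2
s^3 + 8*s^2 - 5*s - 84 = (s - 3)*(s + 4)*(s + 7)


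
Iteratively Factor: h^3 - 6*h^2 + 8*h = (h - 2)*(h^2 - 4*h) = (h - 4)*(h - 2)*(h)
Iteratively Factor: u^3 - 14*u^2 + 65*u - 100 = (u - 5)*(u^2 - 9*u + 20) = (u - 5)^2*(u - 4)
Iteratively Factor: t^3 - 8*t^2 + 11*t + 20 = (t - 4)*(t^2 - 4*t - 5) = (t - 5)*(t - 4)*(t + 1)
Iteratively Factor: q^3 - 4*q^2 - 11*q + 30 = (q + 3)*(q^2 - 7*q + 10) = (q - 5)*(q + 3)*(q - 2)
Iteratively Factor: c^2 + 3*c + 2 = (c + 2)*(c + 1)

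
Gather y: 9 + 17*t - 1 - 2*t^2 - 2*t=-2*t^2 + 15*t + 8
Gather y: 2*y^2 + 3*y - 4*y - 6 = 2*y^2 - y - 6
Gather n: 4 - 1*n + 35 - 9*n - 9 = 30 - 10*n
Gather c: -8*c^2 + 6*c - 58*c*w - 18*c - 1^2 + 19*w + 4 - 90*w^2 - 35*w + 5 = -8*c^2 + c*(-58*w - 12) - 90*w^2 - 16*w + 8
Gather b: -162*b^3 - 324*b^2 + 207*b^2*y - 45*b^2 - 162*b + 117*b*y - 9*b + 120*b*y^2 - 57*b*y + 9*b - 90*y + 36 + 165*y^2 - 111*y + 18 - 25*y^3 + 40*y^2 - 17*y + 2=-162*b^3 + b^2*(207*y - 369) + b*(120*y^2 + 60*y - 162) - 25*y^3 + 205*y^2 - 218*y + 56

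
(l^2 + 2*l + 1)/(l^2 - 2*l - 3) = (l + 1)/(l - 3)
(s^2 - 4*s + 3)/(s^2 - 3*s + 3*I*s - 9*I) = (s - 1)/(s + 3*I)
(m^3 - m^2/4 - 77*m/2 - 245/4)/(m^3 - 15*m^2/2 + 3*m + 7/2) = (4*m^2 + 27*m + 35)/(2*(2*m^2 - m - 1))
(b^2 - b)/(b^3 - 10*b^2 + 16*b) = (b - 1)/(b^2 - 10*b + 16)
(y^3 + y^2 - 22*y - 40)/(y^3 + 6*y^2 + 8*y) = (y - 5)/y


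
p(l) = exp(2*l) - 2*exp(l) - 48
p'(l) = 2*exp(2*l) - 2*exp(l)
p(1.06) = -45.44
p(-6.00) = -48.00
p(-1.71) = -48.33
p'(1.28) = 18.68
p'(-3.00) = -0.09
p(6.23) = 256752.12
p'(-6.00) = 0.00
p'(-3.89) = -0.04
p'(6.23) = 514615.75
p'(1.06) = 10.89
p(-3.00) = -48.10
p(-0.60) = -48.80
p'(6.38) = 694849.55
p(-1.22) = -48.50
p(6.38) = 346786.84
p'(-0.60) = -0.50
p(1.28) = -42.26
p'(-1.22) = -0.42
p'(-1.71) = -0.30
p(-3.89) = -48.04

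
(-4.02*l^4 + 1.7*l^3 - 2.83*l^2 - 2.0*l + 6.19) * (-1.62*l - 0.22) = 6.5124*l^5 - 1.8696*l^4 + 4.2106*l^3 + 3.8626*l^2 - 9.5878*l - 1.3618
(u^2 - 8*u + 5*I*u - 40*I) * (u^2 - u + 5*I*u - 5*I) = u^4 - 9*u^3 + 10*I*u^3 - 17*u^2 - 90*I*u^2 + 225*u + 80*I*u - 200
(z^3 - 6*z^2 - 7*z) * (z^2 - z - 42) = z^5 - 7*z^4 - 43*z^3 + 259*z^2 + 294*z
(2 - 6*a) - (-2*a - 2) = 4 - 4*a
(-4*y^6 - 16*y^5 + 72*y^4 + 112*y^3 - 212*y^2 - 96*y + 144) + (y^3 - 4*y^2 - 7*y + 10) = -4*y^6 - 16*y^5 + 72*y^4 + 113*y^3 - 216*y^2 - 103*y + 154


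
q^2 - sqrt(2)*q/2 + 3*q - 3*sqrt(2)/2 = (q + 3)*(q - sqrt(2)/2)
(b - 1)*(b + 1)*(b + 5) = b^3 + 5*b^2 - b - 5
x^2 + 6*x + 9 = (x + 3)^2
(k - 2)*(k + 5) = k^2 + 3*k - 10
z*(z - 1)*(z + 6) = z^3 + 5*z^2 - 6*z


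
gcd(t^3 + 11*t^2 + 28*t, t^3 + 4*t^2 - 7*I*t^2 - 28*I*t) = t^2 + 4*t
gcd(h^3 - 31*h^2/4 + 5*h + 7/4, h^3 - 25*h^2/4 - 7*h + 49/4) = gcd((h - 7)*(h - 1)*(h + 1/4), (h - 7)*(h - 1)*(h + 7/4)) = h^2 - 8*h + 7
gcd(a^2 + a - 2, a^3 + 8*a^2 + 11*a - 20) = a - 1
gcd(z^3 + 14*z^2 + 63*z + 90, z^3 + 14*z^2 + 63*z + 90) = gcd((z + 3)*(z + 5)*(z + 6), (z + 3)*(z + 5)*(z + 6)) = z^3 + 14*z^2 + 63*z + 90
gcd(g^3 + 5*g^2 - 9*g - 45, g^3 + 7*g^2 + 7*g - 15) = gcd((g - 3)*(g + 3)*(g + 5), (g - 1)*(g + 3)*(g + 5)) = g^2 + 8*g + 15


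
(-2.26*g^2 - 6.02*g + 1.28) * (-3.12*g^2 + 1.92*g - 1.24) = 7.0512*g^4 + 14.4432*g^3 - 12.7496*g^2 + 9.9224*g - 1.5872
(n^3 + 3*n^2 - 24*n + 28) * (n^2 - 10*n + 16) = n^5 - 7*n^4 - 38*n^3 + 316*n^2 - 664*n + 448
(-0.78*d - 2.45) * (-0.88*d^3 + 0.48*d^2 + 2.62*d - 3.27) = 0.6864*d^4 + 1.7816*d^3 - 3.2196*d^2 - 3.8684*d + 8.0115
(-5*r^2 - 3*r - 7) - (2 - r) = -5*r^2 - 2*r - 9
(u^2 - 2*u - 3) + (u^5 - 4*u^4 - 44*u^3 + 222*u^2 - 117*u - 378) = u^5 - 4*u^4 - 44*u^3 + 223*u^2 - 119*u - 381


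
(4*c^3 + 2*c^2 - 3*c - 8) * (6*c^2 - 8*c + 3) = 24*c^5 - 20*c^4 - 22*c^3 - 18*c^2 + 55*c - 24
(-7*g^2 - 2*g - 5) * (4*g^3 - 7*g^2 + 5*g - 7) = -28*g^5 + 41*g^4 - 41*g^3 + 74*g^2 - 11*g + 35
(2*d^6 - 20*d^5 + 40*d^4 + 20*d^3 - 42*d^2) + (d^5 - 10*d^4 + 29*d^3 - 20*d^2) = 2*d^6 - 19*d^5 + 30*d^4 + 49*d^3 - 62*d^2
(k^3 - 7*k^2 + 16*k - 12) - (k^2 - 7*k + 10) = k^3 - 8*k^2 + 23*k - 22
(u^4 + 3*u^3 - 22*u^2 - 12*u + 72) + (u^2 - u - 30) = u^4 + 3*u^3 - 21*u^2 - 13*u + 42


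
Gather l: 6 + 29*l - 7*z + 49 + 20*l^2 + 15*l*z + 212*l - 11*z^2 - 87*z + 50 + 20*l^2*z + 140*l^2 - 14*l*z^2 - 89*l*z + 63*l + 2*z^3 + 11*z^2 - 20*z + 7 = l^2*(20*z + 160) + l*(-14*z^2 - 74*z + 304) + 2*z^3 - 114*z + 112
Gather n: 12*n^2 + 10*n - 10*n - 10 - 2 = 12*n^2 - 12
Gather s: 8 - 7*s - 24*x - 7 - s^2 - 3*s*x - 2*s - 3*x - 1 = -s^2 + s*(-3*x - 9) - 27*x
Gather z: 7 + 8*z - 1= 8*z + 6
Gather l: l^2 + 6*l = l^2 + 6*l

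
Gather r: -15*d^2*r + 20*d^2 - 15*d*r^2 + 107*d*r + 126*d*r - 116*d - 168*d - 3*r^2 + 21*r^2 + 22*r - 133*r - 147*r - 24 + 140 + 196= 20*d^2 - 284*d + r^2*(18 - 15*d) + r*(-15*d^2 + 233*d - 258) + 312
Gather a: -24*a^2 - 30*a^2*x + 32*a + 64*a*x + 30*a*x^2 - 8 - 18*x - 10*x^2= a^2*(-30*x - 24) + a*(30*x^2 + 64*x + 32) - 10*x^2 - 18*x - 8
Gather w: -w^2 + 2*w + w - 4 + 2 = -w^2 + 3*w - 2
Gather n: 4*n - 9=4*n - 9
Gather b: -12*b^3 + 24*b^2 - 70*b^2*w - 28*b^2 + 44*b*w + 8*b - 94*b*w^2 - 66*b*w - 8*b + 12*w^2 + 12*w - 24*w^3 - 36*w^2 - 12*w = -12*b^3 + b^2*(-70*w - 4) + b*(-94*w^2 - 22*w) - 24*w^3 - 24*w^2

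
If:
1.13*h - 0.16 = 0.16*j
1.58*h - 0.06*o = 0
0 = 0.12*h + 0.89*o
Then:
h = 0.00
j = -1.00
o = 0.00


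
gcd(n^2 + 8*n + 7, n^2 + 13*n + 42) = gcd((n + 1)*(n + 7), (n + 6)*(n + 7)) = n + 7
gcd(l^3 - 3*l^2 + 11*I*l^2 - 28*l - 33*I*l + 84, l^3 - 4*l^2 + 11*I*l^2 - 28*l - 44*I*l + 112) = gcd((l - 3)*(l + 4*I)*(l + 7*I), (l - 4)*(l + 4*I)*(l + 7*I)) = l^2 + 11*I*l - 28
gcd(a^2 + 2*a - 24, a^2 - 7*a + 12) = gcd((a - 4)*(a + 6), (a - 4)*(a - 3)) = a - 4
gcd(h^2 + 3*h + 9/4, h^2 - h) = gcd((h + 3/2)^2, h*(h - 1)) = 1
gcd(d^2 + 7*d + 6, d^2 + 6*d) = d + 6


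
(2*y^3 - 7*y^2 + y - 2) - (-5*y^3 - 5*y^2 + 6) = 7*y^3 - 2*y^2 + y - 8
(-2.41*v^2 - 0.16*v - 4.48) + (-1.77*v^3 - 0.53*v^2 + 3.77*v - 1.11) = -1.77*v^3 - 2.94*v^2 + 3.61*v - 5.59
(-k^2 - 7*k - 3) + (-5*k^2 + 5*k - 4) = -6*k^2 - 2*k - 7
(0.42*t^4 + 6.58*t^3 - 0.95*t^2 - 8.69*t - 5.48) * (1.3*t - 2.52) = 0.546*t^5 + 7.4956*t^4 - 17.8166*t^3 - 8.903*t^2 + 14.7748*t + 13.8096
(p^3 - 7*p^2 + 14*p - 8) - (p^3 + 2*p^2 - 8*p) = -9*p^2 + 22*p - 8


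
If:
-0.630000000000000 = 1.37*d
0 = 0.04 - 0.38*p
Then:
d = -0.46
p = 0.11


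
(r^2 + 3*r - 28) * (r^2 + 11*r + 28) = r^4 + 14*r^3 + 33*r^2 - 224*r - 784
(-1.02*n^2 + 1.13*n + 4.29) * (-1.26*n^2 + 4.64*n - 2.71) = 1.2852*n^4 - 6.1566*n^3 + 2.602*n^2 + 16.8433*n - 11.6259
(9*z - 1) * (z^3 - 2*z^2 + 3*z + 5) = 9*z^4 - 19*z^3 + 29*z^2 + 42*z - 5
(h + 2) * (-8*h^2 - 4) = -8*h^3 - 16*h^2 - 4*h - 8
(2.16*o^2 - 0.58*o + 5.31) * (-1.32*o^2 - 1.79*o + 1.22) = -2.8512*o^4 - 3.1008*o^3 - 3.3358*o^2 - 10.2125*o + 6.4782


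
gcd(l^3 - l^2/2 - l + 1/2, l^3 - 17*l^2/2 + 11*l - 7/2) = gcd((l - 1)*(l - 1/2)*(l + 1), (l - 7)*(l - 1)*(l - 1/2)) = l^2 - 3*l/2 + 1/2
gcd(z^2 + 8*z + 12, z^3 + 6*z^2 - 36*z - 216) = z + 6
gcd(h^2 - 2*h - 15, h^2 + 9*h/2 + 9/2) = h + 3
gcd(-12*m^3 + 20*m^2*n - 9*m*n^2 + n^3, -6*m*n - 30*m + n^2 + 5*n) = 6*m - n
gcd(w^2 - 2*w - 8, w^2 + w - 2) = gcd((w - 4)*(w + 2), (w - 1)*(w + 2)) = w + 2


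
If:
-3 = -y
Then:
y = 3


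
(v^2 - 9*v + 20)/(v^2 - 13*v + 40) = (v - 4)/(v - 8)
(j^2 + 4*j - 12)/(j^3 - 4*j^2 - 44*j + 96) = 1/(j - 8)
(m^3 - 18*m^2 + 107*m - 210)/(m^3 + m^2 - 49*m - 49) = (m^2 - 11*m + 30)/(m^2 + 8*m + 7)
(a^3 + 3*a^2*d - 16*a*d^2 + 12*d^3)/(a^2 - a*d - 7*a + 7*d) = (a^2 + 4*a*d - 12*d^2)/(a - 7)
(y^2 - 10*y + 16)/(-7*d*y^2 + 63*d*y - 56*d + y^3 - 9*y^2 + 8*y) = (y - 2)/(-7*d*y + 7*d + y^2 - y)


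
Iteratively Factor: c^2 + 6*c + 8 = (c + 4)*(c + 2)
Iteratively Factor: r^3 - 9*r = (r)*(r^2 - 9) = r*(r + 3)*(r - 3)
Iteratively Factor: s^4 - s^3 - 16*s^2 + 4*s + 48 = (s + 3)*(s^3 - 4*s^2 - 4*s + 16) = (s - 4)*(s + 3)*(s^2 - 4) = (s - 4)*(s + 2)*(s + 3)*(s - 2)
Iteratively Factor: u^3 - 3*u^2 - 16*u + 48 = (u + 4)*(u^2 - 7*u + 12) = (u - 3)*(u + 4)*(u - 4)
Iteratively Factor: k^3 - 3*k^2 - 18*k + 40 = (k - 5)*(k^2 + 2*k - 8) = (k - 5)*(k + 4)*(k - 2)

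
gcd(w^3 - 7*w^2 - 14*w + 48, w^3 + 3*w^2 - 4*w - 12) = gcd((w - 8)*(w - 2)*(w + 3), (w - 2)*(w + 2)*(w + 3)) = w^2 + w - 6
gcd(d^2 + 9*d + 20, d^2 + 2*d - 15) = d + 5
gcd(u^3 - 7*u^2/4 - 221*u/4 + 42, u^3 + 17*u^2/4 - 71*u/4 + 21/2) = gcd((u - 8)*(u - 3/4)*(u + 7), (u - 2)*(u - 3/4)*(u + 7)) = u^2 + 25*u/4 - 21/4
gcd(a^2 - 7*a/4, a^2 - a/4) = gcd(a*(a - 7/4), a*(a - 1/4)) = a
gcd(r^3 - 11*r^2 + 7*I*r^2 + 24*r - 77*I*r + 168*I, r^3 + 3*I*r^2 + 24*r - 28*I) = r + 7*I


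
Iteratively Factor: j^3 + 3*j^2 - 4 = (j + 2)*(j^2 + j - 2) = (j - 1)*(j + 2)*(j + 2)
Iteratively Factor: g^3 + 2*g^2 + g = (g + 1)*(g^2 + g) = (g + 1)^2*(g)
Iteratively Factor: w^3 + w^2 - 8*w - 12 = (w + 2)*(w^2 - w - 6) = (w - 3)*(w + 2)*(w + 2)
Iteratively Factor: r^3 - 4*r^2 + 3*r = (r)*(r^2 - 4*r + 3) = r*(r - 1)*(r - 3)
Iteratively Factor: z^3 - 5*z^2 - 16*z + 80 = (z + 4)*(z^2 - 9*z + 20) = (z - 4)*(z + 4)*(z - 5)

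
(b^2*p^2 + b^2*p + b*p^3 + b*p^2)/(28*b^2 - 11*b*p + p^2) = b*p*(b*p + b + p^2 + p)/(28*b^2 - 11*b*p + p^2)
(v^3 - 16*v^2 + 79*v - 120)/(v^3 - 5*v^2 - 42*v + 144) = (v - 5)/(v + 6)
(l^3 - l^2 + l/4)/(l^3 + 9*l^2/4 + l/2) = (4*l^2 - 4*l + 1)/(4*l^2 + 9*l + 2)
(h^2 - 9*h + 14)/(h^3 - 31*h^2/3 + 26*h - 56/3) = 3/(3*h - 4)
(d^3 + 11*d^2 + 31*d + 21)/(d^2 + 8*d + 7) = d + 3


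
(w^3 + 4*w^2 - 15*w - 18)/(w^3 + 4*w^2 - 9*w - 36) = (w^2 + 7*w + 6)/(w^2 + 7*w + 12)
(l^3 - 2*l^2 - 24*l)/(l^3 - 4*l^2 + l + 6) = l*(l^2 - 2*l - 24)/(l^3 - 4*l^2 + l + 6)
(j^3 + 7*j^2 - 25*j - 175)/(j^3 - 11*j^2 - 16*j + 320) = (j^2 + 2*j - 35)/(j^2 - 16*j + 64)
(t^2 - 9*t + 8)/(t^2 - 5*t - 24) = (t - 1)/(t + 3)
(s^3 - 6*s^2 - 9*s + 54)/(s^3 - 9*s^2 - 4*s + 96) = (s^2 - 9*s + 18)/(s^2 - 12*s + 32)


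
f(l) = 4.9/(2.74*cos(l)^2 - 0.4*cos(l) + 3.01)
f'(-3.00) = 0.11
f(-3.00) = 0.80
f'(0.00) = 0.00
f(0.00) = 0.92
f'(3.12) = -0.02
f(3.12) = 0.80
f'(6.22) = -0.06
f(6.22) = 0.92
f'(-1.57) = 0.21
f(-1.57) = 1.63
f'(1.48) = 0.05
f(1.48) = 1.64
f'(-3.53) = -0.31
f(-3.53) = 0.86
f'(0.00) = 0.00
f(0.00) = 0.92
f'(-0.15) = -0.13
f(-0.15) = 0.93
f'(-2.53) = 0.51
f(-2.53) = 0.95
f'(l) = 4.9*(5.48*sin(l)*cos(l) - 0.4*sin(l))/(2.74*cos(l)^2 - 0.4*cos(l) + 3.01)^2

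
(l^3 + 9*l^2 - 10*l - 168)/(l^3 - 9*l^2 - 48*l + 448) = (l^2 + 2*l - 24)/(l^2 - 16*l + 64)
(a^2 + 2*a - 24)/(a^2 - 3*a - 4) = (a + 6)/(a + 1)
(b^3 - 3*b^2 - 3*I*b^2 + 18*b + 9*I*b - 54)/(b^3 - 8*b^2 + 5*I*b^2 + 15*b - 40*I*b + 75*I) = (b^2 - 3*I*b + 18)/(b^2 + 5*b*(-1 + I) - 25*I)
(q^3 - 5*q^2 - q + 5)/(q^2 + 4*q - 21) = (q^3 - 5*q^2 - q + 5)/(q^2 + 4*q - 21)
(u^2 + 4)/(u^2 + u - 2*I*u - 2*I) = (u + 2*I)/(u + 1)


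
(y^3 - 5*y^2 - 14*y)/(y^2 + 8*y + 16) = y*(y^2 - 5*y - 14)/(y^2 + 8*y + 16)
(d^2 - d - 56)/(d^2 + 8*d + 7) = (d - 8)/(d + 1)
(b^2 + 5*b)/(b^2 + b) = (b + 5)/(b + 1)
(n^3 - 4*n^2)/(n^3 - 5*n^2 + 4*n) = n/(n - 1)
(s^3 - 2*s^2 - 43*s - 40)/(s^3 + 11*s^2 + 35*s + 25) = (s - 8)/(s + 5)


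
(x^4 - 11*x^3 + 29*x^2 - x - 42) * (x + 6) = x^5 - 5*x^4 - 37*x^3 + 173*x^2 - 48*x - 252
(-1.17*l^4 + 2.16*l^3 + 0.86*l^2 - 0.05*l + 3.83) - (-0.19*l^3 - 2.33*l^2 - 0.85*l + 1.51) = -1.17*l^4 + 2.35*l^3 + 3.19*l^2 + 0.8*l + 2.32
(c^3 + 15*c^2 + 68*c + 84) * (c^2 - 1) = c^5 + 15*c^4 + 67*c^3 + 69*c^2 - 68*c - 84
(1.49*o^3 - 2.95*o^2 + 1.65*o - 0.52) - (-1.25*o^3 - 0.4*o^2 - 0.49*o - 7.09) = 2.74*o^3 - 2.55*o^2 + 2.14*o + 6.57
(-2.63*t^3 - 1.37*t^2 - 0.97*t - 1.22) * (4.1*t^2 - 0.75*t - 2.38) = -10.783*t^5 - 3.6445*t^4 + 3.3099*t^3 - 1.0139*t^2 + 3.2236*t + 2.9036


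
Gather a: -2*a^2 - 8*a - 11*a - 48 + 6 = -2*a^2 - 19*a - 42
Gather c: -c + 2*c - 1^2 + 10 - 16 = c - 7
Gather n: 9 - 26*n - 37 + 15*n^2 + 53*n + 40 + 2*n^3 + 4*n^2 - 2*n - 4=2*n^3 + 19*n^2 + 25*n + 8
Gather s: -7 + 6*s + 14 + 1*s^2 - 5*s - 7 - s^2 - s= 0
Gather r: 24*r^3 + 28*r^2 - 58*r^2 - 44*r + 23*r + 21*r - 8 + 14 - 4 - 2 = 24*r^3 - 30*r^2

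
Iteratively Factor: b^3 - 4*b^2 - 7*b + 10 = (b - 5)*(b^2 + b - 2) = (b - 5)*(b - 1)*(b + 2)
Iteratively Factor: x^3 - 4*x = (x - 2)*(x^2 + 2*x) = x*(x - 2)*(x + 2)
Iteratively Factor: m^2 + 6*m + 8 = (m + 2)*(m + 4)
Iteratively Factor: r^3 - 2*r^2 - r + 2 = (r + 1)*(r^2 - 3*r + 2) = (r - 1)*(r + 1)*(r - 2)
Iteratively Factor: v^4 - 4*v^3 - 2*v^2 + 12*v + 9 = (v + 1)*(v^3 - 5*v^2 + 3*v + 9) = (v - 3)*(v + 1)*(v^2 - 2*v - 3) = (v - 3)^2*(v + 1)*(v + 1)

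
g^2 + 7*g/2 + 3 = (g + 3/2)*(g + 2)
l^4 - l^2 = l^2*(l - 1)*(l + 1)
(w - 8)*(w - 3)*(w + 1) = w^3 - 10*w^2 + 13*w + 24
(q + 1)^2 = q^2 + 2*q + 1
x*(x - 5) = x^2 - 5*x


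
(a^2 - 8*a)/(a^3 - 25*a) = (a - 8)/(a^2 - 25)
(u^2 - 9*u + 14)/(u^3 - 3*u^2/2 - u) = 2*(u - 7)/(u*(2*u + 1))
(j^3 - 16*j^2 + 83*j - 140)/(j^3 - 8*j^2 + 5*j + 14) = (j^2 - 9*j + 20)/(j^2 - j - 2)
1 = 1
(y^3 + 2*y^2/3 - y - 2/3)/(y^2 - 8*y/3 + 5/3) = (3*y^2 + 5*y + 2)/(3*y - 5)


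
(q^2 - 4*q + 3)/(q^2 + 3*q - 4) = (q - 3)/(q + 4)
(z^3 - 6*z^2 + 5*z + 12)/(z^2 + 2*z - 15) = (z^2 - 3*z - 4)/(z + 5)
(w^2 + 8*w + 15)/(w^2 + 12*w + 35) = (w + 3)/(w + 7)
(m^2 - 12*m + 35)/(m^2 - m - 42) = (m - 5)/(m + 6)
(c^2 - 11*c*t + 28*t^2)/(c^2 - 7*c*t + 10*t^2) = (c^2 - 11*c*t + 28*t^2)/(c^2 - 7*c*t + 10*t^2)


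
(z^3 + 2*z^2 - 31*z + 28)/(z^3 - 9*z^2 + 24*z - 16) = (z + 7)/(z - 4)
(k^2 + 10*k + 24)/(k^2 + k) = (k^2 + 10*k + 24)/(k*(k + 1))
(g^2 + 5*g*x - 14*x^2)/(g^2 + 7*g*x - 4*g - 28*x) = (g - 2*x)/(g - 4)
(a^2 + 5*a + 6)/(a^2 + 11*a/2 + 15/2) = 2*(a + 2)/(2*a + 5)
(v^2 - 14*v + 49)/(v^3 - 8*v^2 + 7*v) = (v - 7)/(v*(v - 1))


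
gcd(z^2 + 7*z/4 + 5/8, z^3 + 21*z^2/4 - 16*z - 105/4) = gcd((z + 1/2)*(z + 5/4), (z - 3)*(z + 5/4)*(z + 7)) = z + 5/4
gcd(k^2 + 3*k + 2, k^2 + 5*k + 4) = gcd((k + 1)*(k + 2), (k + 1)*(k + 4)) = k + 1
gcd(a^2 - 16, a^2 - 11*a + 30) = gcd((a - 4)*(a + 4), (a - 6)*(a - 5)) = 1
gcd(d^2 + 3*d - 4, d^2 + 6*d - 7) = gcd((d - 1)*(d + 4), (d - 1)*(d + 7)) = d - 1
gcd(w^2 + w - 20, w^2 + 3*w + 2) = 1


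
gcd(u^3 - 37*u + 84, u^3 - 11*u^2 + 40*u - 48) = u^2 - 7*u + 12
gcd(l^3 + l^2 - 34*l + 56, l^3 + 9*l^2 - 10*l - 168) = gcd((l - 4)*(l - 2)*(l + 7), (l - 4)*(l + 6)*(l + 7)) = l^2 + 3*l - 28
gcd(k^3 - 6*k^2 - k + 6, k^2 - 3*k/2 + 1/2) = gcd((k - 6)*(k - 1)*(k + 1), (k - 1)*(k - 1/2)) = k - 1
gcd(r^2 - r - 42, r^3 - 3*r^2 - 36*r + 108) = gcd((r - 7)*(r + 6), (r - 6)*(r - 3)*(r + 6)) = r + 6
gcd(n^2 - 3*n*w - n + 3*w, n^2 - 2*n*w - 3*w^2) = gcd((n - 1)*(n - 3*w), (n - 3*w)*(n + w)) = -n + 3*w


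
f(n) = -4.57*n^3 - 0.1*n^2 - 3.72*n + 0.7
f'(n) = -13.71*n^2 - 0.2*n - 3.72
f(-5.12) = 630.50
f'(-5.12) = -362.10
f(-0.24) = 1.65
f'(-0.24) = -4.46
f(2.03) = -45.49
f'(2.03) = -60.62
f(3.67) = -240.20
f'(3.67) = -189.11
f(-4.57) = 451.79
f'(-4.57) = -289.14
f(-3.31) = 177.65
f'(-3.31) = -153.27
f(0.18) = 0.00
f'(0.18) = -4.20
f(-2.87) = 118.59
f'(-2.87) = -116.07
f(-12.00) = 7927.90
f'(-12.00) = -1975.56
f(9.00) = -3372.41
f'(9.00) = -1116.03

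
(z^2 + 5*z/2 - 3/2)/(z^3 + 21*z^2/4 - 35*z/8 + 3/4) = 4*(z + 3)/(4*z^2 + 23*z - 6)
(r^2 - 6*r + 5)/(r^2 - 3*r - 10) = (r - 1)/(r + 2)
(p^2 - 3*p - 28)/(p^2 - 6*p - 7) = (p + 4)/(p + 1)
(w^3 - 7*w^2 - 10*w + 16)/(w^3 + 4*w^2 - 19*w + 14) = (w^2 - 6*w - 16)/(w^2 + 5*w - 14)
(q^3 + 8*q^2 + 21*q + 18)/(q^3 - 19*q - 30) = (q + 3)/(q - 5)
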